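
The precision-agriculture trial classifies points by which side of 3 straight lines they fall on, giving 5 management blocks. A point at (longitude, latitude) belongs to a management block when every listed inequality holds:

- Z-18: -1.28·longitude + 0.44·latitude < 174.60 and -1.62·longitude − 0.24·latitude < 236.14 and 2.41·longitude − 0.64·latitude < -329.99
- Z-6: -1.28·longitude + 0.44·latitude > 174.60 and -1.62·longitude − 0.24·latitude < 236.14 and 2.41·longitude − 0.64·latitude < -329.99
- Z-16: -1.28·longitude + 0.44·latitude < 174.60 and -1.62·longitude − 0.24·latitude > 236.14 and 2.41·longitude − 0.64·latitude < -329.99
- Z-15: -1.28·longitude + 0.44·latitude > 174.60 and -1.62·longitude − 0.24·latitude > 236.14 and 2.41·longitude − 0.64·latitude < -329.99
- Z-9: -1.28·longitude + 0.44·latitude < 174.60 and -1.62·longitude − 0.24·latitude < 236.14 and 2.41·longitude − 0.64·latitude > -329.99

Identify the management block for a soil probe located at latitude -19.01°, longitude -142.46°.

Z-18

-1.28·-142.46 + 0.44·-19.01 = 173.984, which is < 174.60
-1.62·-142.46 − 0.24·-19.01 = 235.348, which is < 236.14
2.41·-142.46 − 0.64·-19.01 = -331.162, which is < -329.99
This sign pattern matches Z-18.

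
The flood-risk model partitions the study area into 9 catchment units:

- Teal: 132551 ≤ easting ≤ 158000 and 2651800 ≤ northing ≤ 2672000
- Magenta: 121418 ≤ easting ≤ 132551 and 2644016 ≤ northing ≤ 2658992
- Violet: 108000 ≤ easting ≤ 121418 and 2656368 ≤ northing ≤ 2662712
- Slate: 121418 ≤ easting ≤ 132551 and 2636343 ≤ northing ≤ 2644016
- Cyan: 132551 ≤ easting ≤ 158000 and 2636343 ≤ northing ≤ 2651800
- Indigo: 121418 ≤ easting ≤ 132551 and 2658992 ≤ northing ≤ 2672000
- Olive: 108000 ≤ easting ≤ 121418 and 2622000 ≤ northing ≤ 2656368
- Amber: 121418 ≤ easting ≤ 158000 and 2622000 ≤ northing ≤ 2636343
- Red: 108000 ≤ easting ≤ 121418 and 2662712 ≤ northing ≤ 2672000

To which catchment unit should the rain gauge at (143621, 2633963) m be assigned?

The point has easting = 143621 and northing = 2633963.
Only Amber satisfies 121418 ≤ easting ≤ 158000 and 2622000 ≤ northing ≤ 2636343.

Amber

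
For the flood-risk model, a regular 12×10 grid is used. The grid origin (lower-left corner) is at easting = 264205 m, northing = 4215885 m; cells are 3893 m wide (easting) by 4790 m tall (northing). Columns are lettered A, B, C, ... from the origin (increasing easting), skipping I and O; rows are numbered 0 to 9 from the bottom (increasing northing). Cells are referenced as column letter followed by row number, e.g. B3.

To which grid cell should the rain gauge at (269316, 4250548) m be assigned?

Column index: ⌊(269316 − 264205) / 3893⌋ = ⌊1.313⌋ = 1 → column B
Row offset from origin: ⌊(4250548 − 4215885) / 4790⌋ = ⌊7.237⌋ = 7 → row 7

B7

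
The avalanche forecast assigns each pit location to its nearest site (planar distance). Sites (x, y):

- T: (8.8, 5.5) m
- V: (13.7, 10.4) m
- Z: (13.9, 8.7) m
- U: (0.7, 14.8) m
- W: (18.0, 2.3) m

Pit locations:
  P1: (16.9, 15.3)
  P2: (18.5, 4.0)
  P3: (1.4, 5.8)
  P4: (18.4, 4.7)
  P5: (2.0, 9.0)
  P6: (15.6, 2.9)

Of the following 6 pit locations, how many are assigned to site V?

P1 → V
P2 → W
P3 → T
P4 → W
P5 → U
P6 → W
1 of the 6 goes to V.

1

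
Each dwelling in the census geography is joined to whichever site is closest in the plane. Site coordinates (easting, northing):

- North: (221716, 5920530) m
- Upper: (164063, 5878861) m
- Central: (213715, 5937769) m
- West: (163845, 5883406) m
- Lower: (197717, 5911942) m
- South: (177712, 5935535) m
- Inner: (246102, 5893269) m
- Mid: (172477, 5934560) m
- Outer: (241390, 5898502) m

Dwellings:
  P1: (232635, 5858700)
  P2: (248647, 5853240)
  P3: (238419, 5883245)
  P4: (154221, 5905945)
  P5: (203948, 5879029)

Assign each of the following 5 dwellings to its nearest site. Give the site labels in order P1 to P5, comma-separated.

P1 → Inner (d²=1376375850.00)
P2 → Inner (d²=1608797866.00)
P3 → Inner (d²=159509065.00)
P4 → West (d²=600627897.00)
P5 → Lower (d²=1122090930.00)

Inner, Inner, Inner, West, Lower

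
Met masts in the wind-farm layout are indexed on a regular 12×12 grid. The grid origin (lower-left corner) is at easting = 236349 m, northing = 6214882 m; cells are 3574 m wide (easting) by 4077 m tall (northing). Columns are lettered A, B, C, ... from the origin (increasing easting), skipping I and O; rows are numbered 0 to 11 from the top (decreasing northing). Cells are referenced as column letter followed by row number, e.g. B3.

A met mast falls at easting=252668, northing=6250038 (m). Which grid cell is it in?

E3

Column index: ⌊(252668 − 236349) / 3574⌋ = ⌊4.566⌋ = 4 → column E
Row offset from origin: ⌊(6250038 − 6214882) / 4077⌋ = ⌊8.623⌋ = 8 → row 3 (counted from top)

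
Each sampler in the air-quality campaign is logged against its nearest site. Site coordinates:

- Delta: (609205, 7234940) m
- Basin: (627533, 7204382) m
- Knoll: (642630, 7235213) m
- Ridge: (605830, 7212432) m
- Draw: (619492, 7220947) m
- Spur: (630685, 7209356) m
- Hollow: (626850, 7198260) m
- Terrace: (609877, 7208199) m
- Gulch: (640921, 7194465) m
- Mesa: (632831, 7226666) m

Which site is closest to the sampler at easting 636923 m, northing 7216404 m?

Spur

Squared distances to each site:
Delta: 1111870820.000; Basin: 232700584.000; Knoll: 386348330.000; Ridge: 982551433.000; Draw: 324478610.000; Spur: 88586948.000; Hollow: 430670065.000; Terrace: 798808141.000; Gulch: 497303725.000; Mesa: 122053108.000.
Minimum at Spur.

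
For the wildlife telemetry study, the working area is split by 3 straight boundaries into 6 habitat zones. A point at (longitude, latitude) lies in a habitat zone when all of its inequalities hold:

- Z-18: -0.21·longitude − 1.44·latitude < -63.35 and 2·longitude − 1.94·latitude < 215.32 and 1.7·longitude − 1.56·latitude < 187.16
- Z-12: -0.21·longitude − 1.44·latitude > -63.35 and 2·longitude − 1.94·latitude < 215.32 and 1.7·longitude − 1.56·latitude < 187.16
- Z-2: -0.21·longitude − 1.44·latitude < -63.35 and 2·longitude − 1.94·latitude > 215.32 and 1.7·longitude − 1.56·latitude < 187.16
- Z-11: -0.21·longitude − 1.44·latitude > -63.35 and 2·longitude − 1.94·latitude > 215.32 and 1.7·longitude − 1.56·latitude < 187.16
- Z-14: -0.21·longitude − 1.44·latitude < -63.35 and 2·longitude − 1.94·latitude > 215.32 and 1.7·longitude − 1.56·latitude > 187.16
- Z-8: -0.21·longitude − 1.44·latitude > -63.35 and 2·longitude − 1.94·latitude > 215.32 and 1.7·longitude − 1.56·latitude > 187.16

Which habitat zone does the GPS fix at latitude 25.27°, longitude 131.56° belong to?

Z-18

-0.21·131.56 − 1.44·25.27 = -64.016, which is < -63.35
2·131.56 − 1.94·25.27 = 214.096, which is < 215.32
1.7·131.56 − 1.56·25.27 = 184.231, which is < 187.16
This sign pattern matches Z-18.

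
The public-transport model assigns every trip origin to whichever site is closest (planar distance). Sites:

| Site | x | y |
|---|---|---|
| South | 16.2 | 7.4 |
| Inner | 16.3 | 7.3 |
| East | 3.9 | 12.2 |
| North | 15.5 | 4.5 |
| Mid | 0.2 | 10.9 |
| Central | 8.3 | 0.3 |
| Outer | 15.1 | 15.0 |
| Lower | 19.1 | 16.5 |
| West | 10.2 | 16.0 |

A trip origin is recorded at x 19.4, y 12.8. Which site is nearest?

Squared distances to each site:
South: 39.400; Inner: 39.860; East: 240.610; North: 84.100; Mid: 372.250; Central: 279.460; Outer: 23.330; Lower: 13.780; West: 94.880.
Minimum at Lower.

Lower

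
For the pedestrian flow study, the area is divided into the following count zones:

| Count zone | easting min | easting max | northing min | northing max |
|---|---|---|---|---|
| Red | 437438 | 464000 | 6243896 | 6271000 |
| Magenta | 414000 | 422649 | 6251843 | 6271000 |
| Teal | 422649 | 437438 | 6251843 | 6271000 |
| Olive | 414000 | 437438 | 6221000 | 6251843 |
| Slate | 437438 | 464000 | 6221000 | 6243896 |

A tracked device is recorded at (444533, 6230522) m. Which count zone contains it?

Slate

The point has easting = 444533 and northing = 6230522.
Only Slate satisfies 437438 ≤ easting ≤ 464000 and 6221000 ≤ northing ≤ 6243896.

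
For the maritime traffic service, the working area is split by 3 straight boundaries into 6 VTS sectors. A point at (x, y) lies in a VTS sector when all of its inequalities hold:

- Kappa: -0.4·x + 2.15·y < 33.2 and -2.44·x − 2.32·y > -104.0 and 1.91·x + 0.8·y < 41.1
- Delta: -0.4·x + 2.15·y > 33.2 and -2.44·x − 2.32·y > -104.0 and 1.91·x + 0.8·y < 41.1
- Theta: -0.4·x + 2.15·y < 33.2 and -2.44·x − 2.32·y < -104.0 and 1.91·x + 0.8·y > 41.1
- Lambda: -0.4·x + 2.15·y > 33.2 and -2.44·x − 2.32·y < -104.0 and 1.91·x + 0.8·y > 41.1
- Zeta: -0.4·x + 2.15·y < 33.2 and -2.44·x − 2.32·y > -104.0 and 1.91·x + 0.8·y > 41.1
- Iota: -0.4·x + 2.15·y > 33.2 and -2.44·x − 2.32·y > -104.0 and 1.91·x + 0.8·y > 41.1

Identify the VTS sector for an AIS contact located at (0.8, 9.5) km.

Kappa

-0.4·0.8 + 2.15·9.5 = 20.105, which is < 33.2
-2.44·0.8 − 2.32·9.5 = -23.992, which is > -104.0
1.91·0.8 + 0.8·9.5 = 9.128, which is < 41.1
This sign pattern matches Kappa.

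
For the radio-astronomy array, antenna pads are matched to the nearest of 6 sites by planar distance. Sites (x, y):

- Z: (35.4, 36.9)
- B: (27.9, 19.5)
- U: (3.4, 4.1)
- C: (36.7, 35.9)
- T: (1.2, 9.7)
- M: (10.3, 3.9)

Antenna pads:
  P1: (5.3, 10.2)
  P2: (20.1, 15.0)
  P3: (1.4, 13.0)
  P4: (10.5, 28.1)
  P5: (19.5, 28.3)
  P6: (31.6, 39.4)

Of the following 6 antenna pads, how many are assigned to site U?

P1 → T
P2 → B
P3 → T
P4 → B
P5 → B
P6 → Z
0 of the 6 go to U.

0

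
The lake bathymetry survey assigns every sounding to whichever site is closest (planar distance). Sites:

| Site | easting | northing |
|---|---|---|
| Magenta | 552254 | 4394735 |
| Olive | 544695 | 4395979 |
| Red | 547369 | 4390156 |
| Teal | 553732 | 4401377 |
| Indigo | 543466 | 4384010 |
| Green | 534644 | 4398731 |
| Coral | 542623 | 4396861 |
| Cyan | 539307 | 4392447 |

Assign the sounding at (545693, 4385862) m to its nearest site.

Squared distances to each site:
Magenta: 121776850.000; Olive: 103349693.000; Red: 21247412.000; Teal: 305340746.000; Indigo: 8389433.000; Green: 287691562.000; Coral: 130402901.000; Cyan: 84143221.000.
Minimum at Indigo.

Indigo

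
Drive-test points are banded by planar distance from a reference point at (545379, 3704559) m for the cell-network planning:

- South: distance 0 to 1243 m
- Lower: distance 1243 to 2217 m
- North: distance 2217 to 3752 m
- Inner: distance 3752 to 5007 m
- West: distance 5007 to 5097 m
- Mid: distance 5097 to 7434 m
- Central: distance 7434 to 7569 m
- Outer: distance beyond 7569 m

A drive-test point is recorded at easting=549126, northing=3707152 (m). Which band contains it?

Distance = √((549126−545379)² + (3707152−3704559)²) = √(14040009.000 + 6723649.000) = 4556.716 m.
3752 ≤ 4556.716 < 5007 → Inner.

Inner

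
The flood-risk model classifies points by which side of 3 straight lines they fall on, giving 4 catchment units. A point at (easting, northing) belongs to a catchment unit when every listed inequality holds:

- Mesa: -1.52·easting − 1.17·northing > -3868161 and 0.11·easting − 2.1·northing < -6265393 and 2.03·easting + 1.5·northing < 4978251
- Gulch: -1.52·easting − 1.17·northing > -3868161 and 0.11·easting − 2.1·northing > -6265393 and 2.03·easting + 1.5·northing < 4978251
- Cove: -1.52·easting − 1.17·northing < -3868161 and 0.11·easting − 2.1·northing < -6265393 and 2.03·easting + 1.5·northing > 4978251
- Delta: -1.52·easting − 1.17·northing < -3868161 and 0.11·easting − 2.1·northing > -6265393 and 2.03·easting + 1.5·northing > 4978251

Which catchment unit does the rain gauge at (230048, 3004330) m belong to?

Mesa

-1.52·230048 − 1.17·3004330 = -3864739.060, which is > -3868161
0.11·230048 − 2.1·3004330 = -6283787.720, which is < -6265393
2.03·230048 + 1.5·3004330 = 4973492.440, which is < 4978251
This sign pattern matches Mesa.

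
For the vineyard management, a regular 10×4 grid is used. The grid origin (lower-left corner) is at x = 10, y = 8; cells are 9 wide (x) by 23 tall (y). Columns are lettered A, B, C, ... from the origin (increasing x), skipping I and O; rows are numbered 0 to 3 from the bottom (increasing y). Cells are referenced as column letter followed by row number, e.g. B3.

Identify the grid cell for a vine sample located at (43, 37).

Column index: ⌊(43 − 10) / 9⌋ = ⌊3.667⌋ = 3 → column D
Row offset from origin: ⌊(37 − 8) / 23⌋ = ⌊1.261⌋ = 1 → row 1

D1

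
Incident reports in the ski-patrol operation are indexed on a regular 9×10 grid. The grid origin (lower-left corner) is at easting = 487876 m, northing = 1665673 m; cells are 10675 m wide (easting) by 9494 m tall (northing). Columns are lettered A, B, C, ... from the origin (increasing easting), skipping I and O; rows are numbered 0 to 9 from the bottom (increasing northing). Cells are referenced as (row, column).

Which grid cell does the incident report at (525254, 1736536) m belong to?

Column index: ⌊(525254 − 487876) / 10675⌋ = ⌊3.501⌋ = 3 → column D
Row offset from origin: ⌊(1736536 − 1665673) / 9494⌋ = ⌊7.464⌋ = 7 → row 7

(7, D)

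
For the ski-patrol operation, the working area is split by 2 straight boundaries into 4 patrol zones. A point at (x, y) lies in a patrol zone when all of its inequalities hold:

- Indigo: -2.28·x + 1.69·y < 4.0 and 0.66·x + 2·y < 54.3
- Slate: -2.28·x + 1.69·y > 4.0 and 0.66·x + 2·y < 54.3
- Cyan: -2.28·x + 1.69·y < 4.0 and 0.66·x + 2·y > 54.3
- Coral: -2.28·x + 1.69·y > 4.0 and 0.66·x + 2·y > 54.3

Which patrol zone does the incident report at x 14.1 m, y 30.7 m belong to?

Coral

-2.28·14.1 + 1.69·30.7 = 19.735, which is > 4.0
0.66·14.1 + 2·30.7 = 70.706, which is > 54.3
This sign pattern matches Coral.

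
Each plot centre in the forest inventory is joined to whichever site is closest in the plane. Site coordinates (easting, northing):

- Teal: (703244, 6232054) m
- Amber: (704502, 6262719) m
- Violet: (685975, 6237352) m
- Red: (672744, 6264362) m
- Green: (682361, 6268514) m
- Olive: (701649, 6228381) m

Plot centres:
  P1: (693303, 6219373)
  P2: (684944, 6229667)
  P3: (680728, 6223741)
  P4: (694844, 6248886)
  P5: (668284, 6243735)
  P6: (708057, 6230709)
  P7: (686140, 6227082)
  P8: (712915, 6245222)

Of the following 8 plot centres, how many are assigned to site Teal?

P1 → Olive
P2 → Violet
P3 → Violet
P4 → Violet
P5 → Violet
P6 → Teal
P7 → Violet
P8 → Teal
2 of the 8 go to Teal.

2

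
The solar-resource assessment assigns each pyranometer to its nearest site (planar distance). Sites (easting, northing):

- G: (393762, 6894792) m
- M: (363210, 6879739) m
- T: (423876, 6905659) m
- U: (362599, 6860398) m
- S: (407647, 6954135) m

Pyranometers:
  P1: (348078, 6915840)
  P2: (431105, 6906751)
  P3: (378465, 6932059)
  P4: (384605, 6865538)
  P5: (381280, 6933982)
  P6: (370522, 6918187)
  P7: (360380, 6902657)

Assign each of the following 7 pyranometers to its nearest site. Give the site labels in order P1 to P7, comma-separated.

P1 → M (d²=1532259625.00)
P2 → T (d²=53450905.00)
P3 → S (d²=1338938900.00)
P4 → U (d²=510683636.00)
P5 → S (d²=1101362098.00)
P6 → G (d²=1087423625.00)
P7 → M (d²=533243624.00)

M, T, S, U, S, G, M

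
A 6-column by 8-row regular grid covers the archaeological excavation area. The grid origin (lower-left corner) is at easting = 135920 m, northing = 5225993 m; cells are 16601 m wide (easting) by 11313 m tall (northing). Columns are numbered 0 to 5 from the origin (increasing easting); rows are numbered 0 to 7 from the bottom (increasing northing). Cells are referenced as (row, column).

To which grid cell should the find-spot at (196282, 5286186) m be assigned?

(5, 3)

Column index: ⌊(196282 − 135920) / 16601⌋ = ⌊3.636⌋ = 3
Row offset from origin: ⌊(5286186 − 5225993) / 11313⌋ = ⌊5.321⌋ = 5 → row 5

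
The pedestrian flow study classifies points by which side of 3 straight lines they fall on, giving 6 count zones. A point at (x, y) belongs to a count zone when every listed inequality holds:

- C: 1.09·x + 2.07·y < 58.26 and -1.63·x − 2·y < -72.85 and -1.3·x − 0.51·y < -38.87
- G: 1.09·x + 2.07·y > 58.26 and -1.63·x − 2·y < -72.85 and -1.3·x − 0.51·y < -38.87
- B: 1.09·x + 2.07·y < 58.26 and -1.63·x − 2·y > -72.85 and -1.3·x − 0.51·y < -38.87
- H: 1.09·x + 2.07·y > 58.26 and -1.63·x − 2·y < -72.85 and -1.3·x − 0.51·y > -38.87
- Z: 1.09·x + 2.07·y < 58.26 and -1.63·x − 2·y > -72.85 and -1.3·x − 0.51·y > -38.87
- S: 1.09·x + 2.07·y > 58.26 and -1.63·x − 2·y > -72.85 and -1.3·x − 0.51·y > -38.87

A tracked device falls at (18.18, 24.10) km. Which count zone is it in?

1.09·18.18 + 2.07·24.10 = 69.703, which is > 58.26
-1.63·18.18 − 2·24.10 = -77.833, which is < -72.85
-1.3·18.18 − 0.51·24.10 = -35.925, which is > -38.87
This sign pattern matches H.

H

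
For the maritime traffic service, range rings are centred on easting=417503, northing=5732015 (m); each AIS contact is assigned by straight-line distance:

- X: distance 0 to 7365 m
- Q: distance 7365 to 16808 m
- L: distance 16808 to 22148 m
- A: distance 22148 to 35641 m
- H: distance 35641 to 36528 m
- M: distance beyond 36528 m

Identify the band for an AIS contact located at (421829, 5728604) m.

X

Distance = √((421829−417503)² + (5728604−5732015)²) = √(18714276.000 + 11634921.000) = 5509.011 m.
0 ≤ 5509.011 < 7365 → X.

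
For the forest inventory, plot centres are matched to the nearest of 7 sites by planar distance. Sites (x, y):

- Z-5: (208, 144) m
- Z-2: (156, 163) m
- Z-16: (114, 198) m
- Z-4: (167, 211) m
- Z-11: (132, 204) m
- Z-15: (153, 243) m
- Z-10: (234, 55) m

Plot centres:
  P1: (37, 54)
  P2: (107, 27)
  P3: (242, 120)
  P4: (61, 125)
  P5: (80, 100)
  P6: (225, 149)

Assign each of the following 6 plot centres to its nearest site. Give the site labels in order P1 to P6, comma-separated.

Z-2, Z-10, Z-5, Z-16, Z-2, Z-5

P1 → Z-2 (d²=26042.00)
P2 → Z-10 (d²=16913.00)
P3 → Z-5 (d²=1732.00)
P4 → Z-16 (d²=8138.00)
P5 → Z-2 (d²=9745.00)
P6 → Z-5 (d²=314.00)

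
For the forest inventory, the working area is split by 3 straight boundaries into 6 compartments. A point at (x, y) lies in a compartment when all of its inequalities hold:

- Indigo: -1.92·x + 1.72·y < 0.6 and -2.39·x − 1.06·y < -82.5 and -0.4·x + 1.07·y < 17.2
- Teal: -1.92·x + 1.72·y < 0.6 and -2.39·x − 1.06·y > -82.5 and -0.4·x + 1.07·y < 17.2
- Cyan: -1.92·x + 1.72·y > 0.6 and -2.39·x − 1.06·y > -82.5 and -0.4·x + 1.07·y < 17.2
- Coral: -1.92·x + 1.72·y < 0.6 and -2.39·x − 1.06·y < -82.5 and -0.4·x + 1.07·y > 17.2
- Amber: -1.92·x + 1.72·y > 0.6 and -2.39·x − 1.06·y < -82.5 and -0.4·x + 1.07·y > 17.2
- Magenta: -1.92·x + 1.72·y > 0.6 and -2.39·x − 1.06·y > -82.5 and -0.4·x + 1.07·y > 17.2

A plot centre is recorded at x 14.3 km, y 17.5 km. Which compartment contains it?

-1.92·14.3 + 1.72·17.5 = 2.644, which is > 0.6
-2.39·14.3 − 1.06·17.5 = -52.727, which is > -82.5
-0.4·14.3 + 1.07·17.5 = 13.005, which is < 17.2
This sign pattern matches Cyan.

Cyan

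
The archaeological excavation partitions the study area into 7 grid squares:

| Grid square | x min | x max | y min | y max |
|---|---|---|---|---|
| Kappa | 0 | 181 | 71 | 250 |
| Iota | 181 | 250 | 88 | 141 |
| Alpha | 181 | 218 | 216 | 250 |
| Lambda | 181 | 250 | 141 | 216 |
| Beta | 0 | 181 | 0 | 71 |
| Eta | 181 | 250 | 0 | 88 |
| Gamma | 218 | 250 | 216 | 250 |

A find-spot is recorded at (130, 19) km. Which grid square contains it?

The point has x = 130 and y = 19.
Only Beta satisfies 0 ≤ x ≤ 181 and 0 ≤ y ≤ 71.

Beta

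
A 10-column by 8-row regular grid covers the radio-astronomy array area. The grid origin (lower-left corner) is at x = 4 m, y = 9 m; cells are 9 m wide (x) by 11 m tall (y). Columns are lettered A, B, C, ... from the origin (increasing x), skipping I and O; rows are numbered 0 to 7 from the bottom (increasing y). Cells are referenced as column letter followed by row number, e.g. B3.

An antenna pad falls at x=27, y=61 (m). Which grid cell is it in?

C4

Column index: ⌊(27 − 4) / 9⌋ = ⌊2.556⌋ = 2 → column C
Row offset from origin: ⌊(61 − 9) / 11⌋ = ⌊4.727⌋ = 4 → row 4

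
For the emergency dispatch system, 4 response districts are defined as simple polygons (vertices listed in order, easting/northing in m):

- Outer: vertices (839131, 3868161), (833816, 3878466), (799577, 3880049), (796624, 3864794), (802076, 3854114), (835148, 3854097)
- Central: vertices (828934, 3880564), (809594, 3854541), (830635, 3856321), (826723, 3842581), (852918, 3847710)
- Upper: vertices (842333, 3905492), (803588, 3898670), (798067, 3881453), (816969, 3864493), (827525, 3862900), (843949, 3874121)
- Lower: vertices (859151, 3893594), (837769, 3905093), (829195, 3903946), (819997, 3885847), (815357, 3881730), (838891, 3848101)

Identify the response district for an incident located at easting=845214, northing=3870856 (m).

Cast a ray rightward from (845214, 3870856). For each polygon, the edges (by vertex number in listed order) whose endpoints lie on opposite sides of northing = 3870856, where each meets that height, and whether that is right or left of the point:
Outer: 1–2 at easting≈837741.0 (left), 3–4 at easting≈797797.5 (left) → 0 crossings.
Central: 1–2 at easting≈821719.1 (left), 5–1 at easting≈836021.0 (left) → 0 crossings.
Upper: 3–4 at easting≈809877.4 (left), 5–6 at easting≈839170.1 (left) → 0 crossings.
Lower: 5–6 at easting≈822966.8 (left), 6–1 at easting≈849024.8 (right) → 1 crossing.
Only Lower has an odd count, so the point is inside Lower.

Lower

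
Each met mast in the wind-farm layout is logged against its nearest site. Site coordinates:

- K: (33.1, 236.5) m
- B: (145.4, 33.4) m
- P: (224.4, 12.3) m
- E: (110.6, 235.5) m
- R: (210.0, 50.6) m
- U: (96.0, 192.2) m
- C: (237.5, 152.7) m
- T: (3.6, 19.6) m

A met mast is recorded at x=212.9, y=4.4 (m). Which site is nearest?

P

Squared distances to each site:
K: 86198.450; B: 5397.250; P: 194.660; E: 63872.500; R: 2142.850; U: 48934.450; C: 22598.050; T: 44037.530.
Minimum at P.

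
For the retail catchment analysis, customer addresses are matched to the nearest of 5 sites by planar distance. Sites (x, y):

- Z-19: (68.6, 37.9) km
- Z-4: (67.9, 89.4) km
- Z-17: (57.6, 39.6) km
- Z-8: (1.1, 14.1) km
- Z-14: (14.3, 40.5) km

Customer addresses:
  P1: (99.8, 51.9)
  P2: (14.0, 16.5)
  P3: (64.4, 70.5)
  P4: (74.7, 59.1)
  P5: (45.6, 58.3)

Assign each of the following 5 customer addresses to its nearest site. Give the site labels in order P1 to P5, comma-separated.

Z-19, Z-8, Z-4, Z-19, Z-17

P1 → Z-19 (d²=1169.44)
P2 → Z-8 (d²=172.17)
P3 → Z-4 (d²=369.46)
P4 → Z-19 (d²=486.65)
P5 → Z-17 (d²=493.69)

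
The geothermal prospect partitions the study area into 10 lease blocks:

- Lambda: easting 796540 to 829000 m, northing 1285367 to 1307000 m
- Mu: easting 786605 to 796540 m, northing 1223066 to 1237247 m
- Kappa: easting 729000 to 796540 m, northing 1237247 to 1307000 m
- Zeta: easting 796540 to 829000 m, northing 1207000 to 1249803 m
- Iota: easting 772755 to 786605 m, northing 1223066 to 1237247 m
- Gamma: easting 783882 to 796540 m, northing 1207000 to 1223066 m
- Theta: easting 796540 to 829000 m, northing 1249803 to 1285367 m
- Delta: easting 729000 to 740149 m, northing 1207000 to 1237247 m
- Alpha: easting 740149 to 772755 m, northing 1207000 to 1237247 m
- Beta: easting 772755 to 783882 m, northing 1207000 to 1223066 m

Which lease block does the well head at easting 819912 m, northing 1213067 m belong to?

Zeta

The point has easting = 819912 and northing = 1213067.
Only Zeta satisfies 796540 ≤ easting ≤ 829000 and 1207000 ≤ northing ≤ 1249803.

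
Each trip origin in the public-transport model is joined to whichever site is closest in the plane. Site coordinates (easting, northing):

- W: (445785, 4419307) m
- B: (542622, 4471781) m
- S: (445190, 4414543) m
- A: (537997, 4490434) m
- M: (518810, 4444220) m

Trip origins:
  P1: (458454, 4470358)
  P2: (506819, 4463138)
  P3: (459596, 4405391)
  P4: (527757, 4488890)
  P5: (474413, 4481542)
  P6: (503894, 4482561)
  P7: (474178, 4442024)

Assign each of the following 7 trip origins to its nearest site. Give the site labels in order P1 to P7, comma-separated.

P1 → W (d²=2766708162.00)
P2 → M (d²=501674805.00)
P3 → S (d²=291291940.00)
P4 → A (d²=107241536.00)
P5 → M (d²=3364025293.00)
P6 → A (d²=1224998738.00)
P7 → W (d²=1322224538.00)

W, M, S, A, M, A, W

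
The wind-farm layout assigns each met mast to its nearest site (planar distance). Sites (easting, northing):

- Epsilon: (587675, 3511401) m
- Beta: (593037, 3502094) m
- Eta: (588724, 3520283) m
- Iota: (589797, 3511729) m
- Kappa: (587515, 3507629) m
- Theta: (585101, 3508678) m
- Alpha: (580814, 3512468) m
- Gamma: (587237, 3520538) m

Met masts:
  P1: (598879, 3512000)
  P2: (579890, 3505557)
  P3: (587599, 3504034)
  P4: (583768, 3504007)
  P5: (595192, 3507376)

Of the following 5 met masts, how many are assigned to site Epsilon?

0

P1 → Iota
P2 → Theta
P3 → Kappa
P4 → Theta
P5 → Beta
0 of the 5 go to Epsilon.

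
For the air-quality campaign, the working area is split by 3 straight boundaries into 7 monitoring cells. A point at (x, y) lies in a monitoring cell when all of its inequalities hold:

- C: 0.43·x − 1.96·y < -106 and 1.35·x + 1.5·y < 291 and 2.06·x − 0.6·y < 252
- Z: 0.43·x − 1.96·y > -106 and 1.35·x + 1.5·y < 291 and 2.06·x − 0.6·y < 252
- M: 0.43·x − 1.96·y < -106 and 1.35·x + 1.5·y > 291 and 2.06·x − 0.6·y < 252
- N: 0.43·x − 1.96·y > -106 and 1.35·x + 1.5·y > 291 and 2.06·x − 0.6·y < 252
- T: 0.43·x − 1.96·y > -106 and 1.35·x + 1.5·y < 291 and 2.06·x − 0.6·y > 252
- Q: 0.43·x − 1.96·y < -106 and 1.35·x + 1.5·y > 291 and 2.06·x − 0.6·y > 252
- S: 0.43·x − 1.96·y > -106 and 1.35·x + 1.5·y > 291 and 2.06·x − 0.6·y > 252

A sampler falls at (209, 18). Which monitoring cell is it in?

S

0.43·209 − 1.96·18 = 54.590, which is > -106
1.35·209 + 1.5·18 = 309.150, which is > 291
2.06·209 − 0.6·18 = 419.740, which is > 252
This sign pattern matches S.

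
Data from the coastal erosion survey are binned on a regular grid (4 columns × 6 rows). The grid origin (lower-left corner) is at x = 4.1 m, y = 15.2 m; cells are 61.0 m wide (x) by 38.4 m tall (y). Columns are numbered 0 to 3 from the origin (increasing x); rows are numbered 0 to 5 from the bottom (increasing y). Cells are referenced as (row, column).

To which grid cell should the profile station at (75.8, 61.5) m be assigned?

Column index: ⌊(75.8 − 4.1) / 61.0⌋ = ⌊1.175⌋ = 1
Row offset from origin: ⌊(61.5 − 15.2) / 38.4⌋ = ⌊1.206⌋ = 1 → row 1

(1, 1)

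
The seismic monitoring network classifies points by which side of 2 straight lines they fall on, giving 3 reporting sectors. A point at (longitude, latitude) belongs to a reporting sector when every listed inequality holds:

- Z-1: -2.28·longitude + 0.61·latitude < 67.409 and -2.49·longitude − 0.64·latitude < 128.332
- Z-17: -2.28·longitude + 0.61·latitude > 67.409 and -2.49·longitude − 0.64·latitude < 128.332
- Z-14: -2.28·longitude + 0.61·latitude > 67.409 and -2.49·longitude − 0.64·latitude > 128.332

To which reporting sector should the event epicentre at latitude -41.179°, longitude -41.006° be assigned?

-2.28·-41.006 + 0.61·-41.179 = 68.374, which is > 67.409
-2.49·-41.006 − 0.64·-41.179 = 128.460, which is > 128.332
This sign pattern matches Z-14.

Z-14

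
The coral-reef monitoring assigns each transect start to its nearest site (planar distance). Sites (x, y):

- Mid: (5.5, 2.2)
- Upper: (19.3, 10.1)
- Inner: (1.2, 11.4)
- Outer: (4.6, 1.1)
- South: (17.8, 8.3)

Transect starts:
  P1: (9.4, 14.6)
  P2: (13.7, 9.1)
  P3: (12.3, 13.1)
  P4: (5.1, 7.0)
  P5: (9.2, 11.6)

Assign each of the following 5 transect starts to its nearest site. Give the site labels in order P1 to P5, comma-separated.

Inner, South, South, Mid, Inner

P1 → Inner (d²=77.48)
P2 → South (d²=17.45)
P3 → South (d²=53.29)
P4 → Mid (d²=23.20)
P5 → Inner (d²=64.04)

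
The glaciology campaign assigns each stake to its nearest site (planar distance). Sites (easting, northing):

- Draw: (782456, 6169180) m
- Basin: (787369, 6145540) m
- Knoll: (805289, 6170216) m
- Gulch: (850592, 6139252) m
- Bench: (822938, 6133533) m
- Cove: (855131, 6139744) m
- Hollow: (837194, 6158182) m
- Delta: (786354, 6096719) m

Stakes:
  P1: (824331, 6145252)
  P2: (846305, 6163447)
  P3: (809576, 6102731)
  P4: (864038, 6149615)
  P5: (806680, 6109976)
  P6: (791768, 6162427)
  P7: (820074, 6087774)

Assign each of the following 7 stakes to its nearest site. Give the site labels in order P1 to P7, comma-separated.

Bench, Hollow, Delta, Cove, Delta, Draw, Delta

P1 → Bench (d²=139275410.00)
P2 → Hollow (d²=110730546.00)
P3 → Delta (d²=575405428.00)
P4 → Cove (d²=176771290.00)
P5 → Delta (d²=588894325.00)
P6 → Draw (d²=132316353.00)
P7 → Delta (d²=1217051425.00)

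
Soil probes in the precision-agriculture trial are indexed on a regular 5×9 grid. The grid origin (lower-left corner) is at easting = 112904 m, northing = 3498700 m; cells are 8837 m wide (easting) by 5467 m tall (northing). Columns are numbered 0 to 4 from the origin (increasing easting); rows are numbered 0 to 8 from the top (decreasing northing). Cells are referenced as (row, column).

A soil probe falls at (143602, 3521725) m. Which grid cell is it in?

(4, 3)

Column index: ⌊(143602 − 112904) / 8837⌋ = ⌊3.474⌋ = 3
Row offset from origin: ⌊(3521725 − 3498700) / 5467⌋ = ⌊4.212⌋ = 4 → row 4 (counted from top)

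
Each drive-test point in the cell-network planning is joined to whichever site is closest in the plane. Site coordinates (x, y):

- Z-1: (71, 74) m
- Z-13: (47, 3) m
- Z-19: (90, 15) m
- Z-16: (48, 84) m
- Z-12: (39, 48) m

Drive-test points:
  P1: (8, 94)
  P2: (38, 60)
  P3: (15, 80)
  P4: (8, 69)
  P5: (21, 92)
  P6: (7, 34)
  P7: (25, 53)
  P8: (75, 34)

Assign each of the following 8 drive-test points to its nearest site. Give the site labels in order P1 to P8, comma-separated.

Z-16, Z-12, Z-16, Z-12, Z-16, Z-12, Z-12, Z-19

P1 → Z-16 (d²=1700.00)
P2 → Z-12 (d²=145.00)
P3 → Z-16 (d²=1105.00)
P4 → Z-12 (d²=1402.00)
P5 → Z-16 (d²=793.00)
P6 → Z-12 (d²=1220.00)
P7 → Z-12 (d²=221.00)
P8 → Z-19 (d²=586.00)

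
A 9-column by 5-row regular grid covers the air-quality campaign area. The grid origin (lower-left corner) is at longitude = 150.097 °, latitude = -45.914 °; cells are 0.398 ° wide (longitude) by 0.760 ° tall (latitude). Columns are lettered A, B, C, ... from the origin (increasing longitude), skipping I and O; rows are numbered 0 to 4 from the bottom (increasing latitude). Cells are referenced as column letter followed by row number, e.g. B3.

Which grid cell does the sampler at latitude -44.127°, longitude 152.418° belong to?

F2

Column index: ⌊(152.418 − 150.097) / 0.398⌋ = ⌊5.832⌋ = 5 → column F
Row offset from origin: ⌊(-44.127 − -45.914) / 0.760⌋ = ⌊2.351⌋ = 2 → row 2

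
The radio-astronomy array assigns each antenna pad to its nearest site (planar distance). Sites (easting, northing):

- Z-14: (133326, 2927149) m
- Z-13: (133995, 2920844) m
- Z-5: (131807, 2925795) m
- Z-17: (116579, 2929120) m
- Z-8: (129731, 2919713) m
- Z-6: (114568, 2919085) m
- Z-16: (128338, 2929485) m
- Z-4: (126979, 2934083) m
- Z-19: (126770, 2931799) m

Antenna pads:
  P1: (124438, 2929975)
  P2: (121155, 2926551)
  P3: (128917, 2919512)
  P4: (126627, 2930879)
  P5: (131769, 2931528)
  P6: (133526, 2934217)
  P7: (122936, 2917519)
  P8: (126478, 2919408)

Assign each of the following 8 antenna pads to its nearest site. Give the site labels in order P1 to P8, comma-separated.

Z-19, Z-17, Z-8, Z-19, Z-16, Z-4, Z-8, Z-8

P1 → Z-19 (d²=8765200.00)
P2 → Z-17 (d²=27539537.00)
P3 → Z-8 (d²=702997.00)
P4 → Z-19 (d²=866849.00)
P5 → Z-16 (d²=15945610.00)
P6 → Z-4 (d²=42881165.00)
P7 → Z-8 (d²=50985661.00)
P8 → Z-8 (d²=10675034.00)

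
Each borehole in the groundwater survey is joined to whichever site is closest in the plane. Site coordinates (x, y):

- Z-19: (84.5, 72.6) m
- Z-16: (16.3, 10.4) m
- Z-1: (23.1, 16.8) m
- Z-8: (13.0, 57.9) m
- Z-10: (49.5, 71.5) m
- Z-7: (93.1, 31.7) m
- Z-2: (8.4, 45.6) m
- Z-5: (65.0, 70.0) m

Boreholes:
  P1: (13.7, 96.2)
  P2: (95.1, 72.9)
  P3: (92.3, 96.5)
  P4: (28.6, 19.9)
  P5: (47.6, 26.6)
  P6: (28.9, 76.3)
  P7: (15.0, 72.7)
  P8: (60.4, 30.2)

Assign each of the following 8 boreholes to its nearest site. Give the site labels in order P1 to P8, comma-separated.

Z-8, Z-19, Z-19, Z-1, Z-1, Z-10, Z-8, Z-7

P1 → Z-8 (d²=1467.38)
P2 → Z-19 (d²=112.45)
P3 → Z-19 (d²=632.05)
P4 → Z-1 (d²=39.86)
P5 → Z-1 (d²=696.29)
P6 → Z-10 (d²=447.40)
P7 → Z-8 (d²=223.04)
P8 → Z-7 (d²=1071.54)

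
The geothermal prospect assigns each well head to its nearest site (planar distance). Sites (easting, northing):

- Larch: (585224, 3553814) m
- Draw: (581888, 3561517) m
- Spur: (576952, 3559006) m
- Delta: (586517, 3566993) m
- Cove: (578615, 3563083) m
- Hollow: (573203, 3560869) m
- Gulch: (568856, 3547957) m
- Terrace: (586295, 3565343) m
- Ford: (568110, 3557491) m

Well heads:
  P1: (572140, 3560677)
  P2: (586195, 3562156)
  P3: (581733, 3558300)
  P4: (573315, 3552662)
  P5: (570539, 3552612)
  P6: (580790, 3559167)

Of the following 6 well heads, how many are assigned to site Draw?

P1 → Hollow
P2 → Terrace
P3 → Draw
P4 → Gulch
P5 → Gulch
P6 → Draw
2 of the 6 go to Draw.

2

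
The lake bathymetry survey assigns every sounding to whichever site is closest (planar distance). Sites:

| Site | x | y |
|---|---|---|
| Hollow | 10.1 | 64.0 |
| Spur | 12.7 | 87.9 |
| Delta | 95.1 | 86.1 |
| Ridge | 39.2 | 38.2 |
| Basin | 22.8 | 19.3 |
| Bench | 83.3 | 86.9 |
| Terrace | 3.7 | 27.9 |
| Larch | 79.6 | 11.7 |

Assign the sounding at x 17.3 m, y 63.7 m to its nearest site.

Squared distances to each site:
Hollow: 51.930; Spur: 606.800; Delta: 6554.600; Ridge: 1129.860; Basin: 2001.610; Bench: 4894.240; Terrace: 1466.600; Larch: 6585.290.
Minimum at Hollow.

Hollow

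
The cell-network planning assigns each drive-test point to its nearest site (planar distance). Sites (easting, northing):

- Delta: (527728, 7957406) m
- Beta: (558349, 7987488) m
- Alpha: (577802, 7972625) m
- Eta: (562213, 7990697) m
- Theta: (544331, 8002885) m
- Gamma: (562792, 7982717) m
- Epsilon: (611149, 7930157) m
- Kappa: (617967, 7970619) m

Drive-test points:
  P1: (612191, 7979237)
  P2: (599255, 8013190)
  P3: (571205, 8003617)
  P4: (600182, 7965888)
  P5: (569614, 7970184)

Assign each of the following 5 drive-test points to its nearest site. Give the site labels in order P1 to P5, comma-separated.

P1 → Kappa (d²=107632100.00)
P2 → Eta (d²=1878044813.00)
P3 → Eta (d²=247782464.00)
P4 → Kappa (d²=338688586.00)
P5 → Alpha (d²=73001825.00)

Kappa, Eta, Eta, Kappa, Alpha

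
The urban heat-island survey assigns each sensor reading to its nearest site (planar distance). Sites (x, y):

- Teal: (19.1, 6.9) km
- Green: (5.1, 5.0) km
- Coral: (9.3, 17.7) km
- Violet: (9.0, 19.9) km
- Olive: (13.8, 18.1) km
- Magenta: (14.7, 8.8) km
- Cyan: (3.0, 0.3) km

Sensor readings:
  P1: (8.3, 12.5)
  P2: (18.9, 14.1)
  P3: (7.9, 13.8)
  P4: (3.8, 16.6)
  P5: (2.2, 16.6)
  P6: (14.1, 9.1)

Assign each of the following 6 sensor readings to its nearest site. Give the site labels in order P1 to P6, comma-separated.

P1 → Coral (d²=28.04)
P2 → Olive (d²=42.01)
P3 → Coral (d²=17.17)
P4 → Coral (d²=31.46)
P5 → Coral (d²=51.62)
P6 → Magenta (d²=0.45)

Coral, Olive, Coral, Coral, Coral, Magenta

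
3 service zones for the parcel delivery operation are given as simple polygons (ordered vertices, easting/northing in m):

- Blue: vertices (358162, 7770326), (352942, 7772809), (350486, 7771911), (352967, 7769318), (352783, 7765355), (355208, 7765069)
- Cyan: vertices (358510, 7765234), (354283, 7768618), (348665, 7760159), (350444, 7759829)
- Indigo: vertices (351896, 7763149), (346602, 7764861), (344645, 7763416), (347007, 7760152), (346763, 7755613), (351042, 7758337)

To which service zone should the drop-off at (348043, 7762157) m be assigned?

Cast a ray rightward from (348043, 7762157). For each polygon, the edges (by vertex number in listed order) whose endpoints lie on opposite sides of northing = 7762157, where each meets that height, and whether that is right or left of the point:
Blue: no edge straddles that height → 0 crossings.
Cyan: 2–3 at easting≈349992.0 (right), 4–1 at easting≈353918.1 (right) → 2 crossings.
Indigo: 3–4 at easting≈345556.1 (left), 6–1 at easting≈351719.9 (right) → 1 crossing.
Only Indigo has an odd count, so the point is inside Indigo.

Indigo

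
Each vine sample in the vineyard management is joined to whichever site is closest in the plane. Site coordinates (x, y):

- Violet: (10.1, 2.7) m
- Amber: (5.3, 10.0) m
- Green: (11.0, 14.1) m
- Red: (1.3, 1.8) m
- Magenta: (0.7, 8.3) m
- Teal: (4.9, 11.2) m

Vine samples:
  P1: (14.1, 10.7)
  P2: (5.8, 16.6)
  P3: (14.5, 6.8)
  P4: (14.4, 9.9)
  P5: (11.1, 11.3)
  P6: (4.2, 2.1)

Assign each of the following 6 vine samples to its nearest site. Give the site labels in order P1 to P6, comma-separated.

Green, Teal, Violet, Green, Green, Red

P1 → Green (d²=21.17)
P2 → Teal (d²=29.97)
P3 → Violet (d²=36.17)
P4 → Green (d²=29.20)
P5 → Green (d²=7.85)
P6 → Red (d²=8.50)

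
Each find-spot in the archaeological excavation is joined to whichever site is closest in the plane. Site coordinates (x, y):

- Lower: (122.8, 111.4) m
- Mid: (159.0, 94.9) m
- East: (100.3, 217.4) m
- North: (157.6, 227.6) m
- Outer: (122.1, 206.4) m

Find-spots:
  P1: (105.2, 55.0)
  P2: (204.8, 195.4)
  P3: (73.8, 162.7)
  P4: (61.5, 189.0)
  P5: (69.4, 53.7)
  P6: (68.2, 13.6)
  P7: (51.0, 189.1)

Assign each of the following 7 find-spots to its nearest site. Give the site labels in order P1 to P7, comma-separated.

Lower, North, East, East, Lower, Lower, East

P1 → Lower (d²=3490.72)
P2 → North (d²=3264.68)
P3 → East (d²=3694.34)
P4 → East (d²=2312.00)
P5 → Lower (d²=6180.85)
P6 → Lower (d²=12546.00)
P7 → East (d²=3231.38)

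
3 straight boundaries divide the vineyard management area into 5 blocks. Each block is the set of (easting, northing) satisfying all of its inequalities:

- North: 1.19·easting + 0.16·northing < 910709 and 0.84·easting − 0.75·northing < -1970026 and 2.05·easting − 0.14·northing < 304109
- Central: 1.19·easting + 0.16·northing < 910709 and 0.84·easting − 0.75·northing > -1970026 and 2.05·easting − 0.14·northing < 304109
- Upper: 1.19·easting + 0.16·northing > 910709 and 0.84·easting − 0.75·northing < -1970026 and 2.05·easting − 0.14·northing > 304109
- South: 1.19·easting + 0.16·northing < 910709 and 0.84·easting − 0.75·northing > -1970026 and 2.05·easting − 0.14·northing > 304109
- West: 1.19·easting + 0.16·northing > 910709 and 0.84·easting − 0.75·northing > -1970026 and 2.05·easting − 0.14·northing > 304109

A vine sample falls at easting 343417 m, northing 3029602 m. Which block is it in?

North

1.19·343417 + 0.16·3029602 = 893402.550, which is < 910709
0.84·343417 − 0.75·3029602 = -1983731.220, which is < -1970026
2.05·343417 − 0.14·3029602 = 279860.570, which is < 304109
This sign pattern matches North.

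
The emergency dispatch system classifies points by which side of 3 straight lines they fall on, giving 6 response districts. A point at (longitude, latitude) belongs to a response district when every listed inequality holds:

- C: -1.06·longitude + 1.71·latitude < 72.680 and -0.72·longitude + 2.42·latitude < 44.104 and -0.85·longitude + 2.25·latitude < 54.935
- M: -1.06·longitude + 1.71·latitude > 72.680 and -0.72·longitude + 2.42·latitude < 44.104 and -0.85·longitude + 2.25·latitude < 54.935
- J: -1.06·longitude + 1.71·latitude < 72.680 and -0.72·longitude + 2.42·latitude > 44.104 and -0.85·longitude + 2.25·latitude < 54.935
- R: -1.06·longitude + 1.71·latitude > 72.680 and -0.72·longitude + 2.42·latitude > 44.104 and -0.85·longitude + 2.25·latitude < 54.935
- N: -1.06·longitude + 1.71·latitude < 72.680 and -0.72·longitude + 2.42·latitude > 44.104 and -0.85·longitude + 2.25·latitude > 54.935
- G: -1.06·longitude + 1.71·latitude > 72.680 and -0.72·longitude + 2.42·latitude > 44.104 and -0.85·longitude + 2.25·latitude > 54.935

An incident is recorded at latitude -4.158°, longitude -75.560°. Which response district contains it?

-1.06·-75.560 + 1.71·-4.158 = 72.983, which is > 72.680
-0.72·-75.560 + 2.42·-4.158 = 44.341, which is > 44.104
-0.85·-75.560 + 2.25·-4.158 = 54.870, which is < 54.935
This sign pattern matches R.

R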